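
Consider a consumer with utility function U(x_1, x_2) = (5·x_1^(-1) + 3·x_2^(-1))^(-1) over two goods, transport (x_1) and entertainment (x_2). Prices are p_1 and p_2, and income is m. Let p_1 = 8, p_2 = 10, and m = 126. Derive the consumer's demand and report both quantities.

From the CES first-order condition, (5/3)·(x_2/x_1)^(2) = p_1/p_2.
Hence x_2/x_1 = ((3/5)·p_1/p_2)^(1/(2)), i.e. raised to the 0.5 power.
With the ratio pinned down, the budget gives x_1* = m/(p_1 + p_2·(x_2/x_1)) and x_2* = (x_2/x_1)·x_1*.
Numerically x_2/x_1 = 0.69282, so x_1* = 126/(8 + 10·0.69282) = 8.4404 and x_2* = 0.69282·8.4404 = 5.8477.

x_1* = 8.4404, x_2* = 5.8477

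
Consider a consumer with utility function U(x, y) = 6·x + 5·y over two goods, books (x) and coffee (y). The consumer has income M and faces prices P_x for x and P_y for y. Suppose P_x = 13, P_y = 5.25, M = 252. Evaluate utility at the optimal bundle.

V = 240

Numerically: x* = 0, y* = 48.
Utility at the optimum: U(0, 48) = 240.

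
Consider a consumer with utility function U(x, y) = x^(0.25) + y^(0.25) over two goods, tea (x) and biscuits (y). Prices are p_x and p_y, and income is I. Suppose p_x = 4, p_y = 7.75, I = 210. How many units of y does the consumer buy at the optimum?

From the CES first-order condition, (y/x)^(0.75) = p_x/p_y.
Hence y/x = (p_x/p_y)^(1/(0.75)), i.e. raised to the 4/3 power.
Substitute y = (y/x)·x into the budget: x* = I/(p_x + p_y·(y/x)).
Numerically y/x = 0.41401, so x* = 210/(4 + 7.75·0.41401) = 29.132 and y* = 0.41401·29.132 = 12.0609.

y* = 12.0609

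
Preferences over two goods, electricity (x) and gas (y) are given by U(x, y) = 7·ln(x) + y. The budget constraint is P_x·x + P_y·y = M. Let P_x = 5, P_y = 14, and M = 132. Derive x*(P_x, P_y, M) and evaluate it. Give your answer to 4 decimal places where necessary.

x* = 19.6

Set MRS = P_x/P_y: (7/x)/1 = P_x/P_y.
So x*(P_x,P_y) = 7·P_y/P_x, independent of income; and y* = (M − 7·P_y)/P_y.
At the given prices: x* = 7·14/5 = 19.6.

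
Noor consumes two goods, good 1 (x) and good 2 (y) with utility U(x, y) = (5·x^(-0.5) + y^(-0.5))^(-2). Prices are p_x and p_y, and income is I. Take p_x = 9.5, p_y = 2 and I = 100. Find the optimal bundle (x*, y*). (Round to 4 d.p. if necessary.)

MU_x ∝ 5·x^(-1.5), MU_y ∝ y^(-1.5), so MRS = 5·(y/x)^(1.5) = p_x/p_y.
Hence y/x = ((1/5)·p_x/p_y)^(1/(1.5)), i.e. raised to the 2/3 power.
With the ratio pinned down, the budget gives x* = I/(p_x + p_y·(y/x)) and y* = (y/x)·x*.
Numerically y/x = 0.966383, so x* = 100/(9.5 + 2·0.966383) = 8.7468 and y* = 0.966383·8.7468 = 8.4527.

x* = 8.7468, y* = 8.4527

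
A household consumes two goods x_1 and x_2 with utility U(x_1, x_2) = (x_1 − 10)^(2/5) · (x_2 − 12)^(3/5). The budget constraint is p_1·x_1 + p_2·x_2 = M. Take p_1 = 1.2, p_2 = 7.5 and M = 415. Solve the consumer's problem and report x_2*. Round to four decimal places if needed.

MRS = (2/3)·(x_2−12)/(x_1−10). Tangency with p_1/p_2 gives x_2−12 = (3/2)·(p_1/p_2)·(x_1−10).
After buying the subsistence bundle (10, 12), a share 0.4 of the remaining income goes to x_1: x_1* = 10 + 0.4·(M − 10p_1 − 12p_2)/p_1.
Discretionary income = 415 − 10·1.2 − 12·7.5 = 313; x_2* = 12 + 0.6·313/7.5 = 37.04.

x_2* = 37.04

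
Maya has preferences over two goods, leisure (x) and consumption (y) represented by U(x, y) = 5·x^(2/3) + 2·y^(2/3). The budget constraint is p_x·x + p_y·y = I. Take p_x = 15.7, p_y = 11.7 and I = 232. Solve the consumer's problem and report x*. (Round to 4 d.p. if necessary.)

x* = 13.2501

Numerically y/x = 0.15464, so x* = 232/(15.7 + 11.7·0.15464) = 13.2501.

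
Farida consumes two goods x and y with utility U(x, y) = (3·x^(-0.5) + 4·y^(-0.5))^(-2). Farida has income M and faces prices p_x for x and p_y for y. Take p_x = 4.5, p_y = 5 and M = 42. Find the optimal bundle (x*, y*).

x* = 4.1395, y* = 4.6745

MU_x ∝ 3·x^(-1.5), MU_y ∝ 4·y^(-1.5), so MRS = (3/4)·(y/x)^(1.5) = p_x/p_y.
Solve for the ratio: y/x = [(4/3)·p_x/p_y]^(2/3).
With the ratio pinned down, the budget gives x* = M/(p_x + p_y·(y/x)) and y* = (y/x)·x*.
Numerically y/x = 1.129243, so x* = 42/(4.5 + 5·1.129243) = 4.1395 and y* = 1.129243·4.1395 = 4.6745.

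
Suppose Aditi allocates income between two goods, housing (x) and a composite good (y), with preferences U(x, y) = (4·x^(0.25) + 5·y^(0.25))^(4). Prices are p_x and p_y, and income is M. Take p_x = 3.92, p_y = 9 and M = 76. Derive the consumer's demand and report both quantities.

x* = 9.5946, y* = 4.2655

Numerically y/x = 0.444568, so x* = 76/(3.92 + 9·0.444568) = 9.5946 and y* = 0.444568·9.5946 = 4.2655.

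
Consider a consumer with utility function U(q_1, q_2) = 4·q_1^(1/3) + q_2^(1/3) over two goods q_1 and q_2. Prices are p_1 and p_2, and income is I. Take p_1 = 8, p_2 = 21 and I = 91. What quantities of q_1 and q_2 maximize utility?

From the CES first-order condition, 4·(q_2/q_1)^(2/3) = p_1/p_2.
Hence q_2/q_1 = ((1/4)·p_1/p_2)^(1/(2/3)), i.e. raised to the 1.5 power.
With the ratio pinned down, the budget gives q_1* = I/(p_1 + p_2·(q_2/q_1)) and q_2* = (q_2/q_1)·q_1*.
Numerically q_2/q_1 = 0.029391, so q_1* = 91/(8 + 21·0.029391) = 10.5603 and q_2* = 0.029391·10.5603 = 0.3104.

q_1* = 10.5603, q_2* = 0.3104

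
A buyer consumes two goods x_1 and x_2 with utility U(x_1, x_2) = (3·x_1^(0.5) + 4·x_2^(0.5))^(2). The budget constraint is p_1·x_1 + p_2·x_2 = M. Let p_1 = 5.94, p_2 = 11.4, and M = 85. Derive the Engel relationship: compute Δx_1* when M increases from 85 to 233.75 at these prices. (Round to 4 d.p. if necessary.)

Δx_1* = 13

MU_x_1 ∝ 3·x_1^(-0.5), MU_x_2 ∝ 4·x_2^(-0.5), so MRS = (3/4)·(x_2/x_1)^(0.5) = p_1/p_2.
Hence x_2/x_1 = ((4/3)·p_1/p_2)^(1/(0.5)), i.e. raised to the 2 power.
With the ratio pinned down, the budget gives x_1* = M/(p_1 + p_2·(x_2/x_1)) and x_2* = (x_2/x_1)·x_1*.
Numerically x_2/x_1 = 0.482659, so x_1* = 85/(5.94 + 11.4·0.482659) = 7.4286.
At M' = 233.75: x_1* = 20.4286. Change: 20.4286 − 7.4286 = 13.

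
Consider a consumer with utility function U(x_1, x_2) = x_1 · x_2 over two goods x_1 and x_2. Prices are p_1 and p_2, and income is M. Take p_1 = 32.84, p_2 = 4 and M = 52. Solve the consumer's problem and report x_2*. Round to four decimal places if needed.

The MRS is x_2/x_1. Set MRS = p_1/p_2.
Rearranging, p_2·x_2 = p_1·x_1. Substituting into the budget gives p_1·x_1·(1 + 1) = M.
Demand: x_1*(p_1,p_2,M) = 0.5·M/p_1 and x_2* = 0.5·M/p_2.
At p_1=32.84, p_2=4, M=52: x_2* = 0.5·52/4 = 6.5.

x_2* = 6.5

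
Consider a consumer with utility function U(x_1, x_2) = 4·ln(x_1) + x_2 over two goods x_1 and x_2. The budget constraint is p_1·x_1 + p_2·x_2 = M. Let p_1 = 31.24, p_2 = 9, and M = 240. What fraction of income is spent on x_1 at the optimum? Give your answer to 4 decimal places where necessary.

Set MRS = p_1/p_2: (4/x_1)/1 = p_1/p_2.
So x_1*(p_1,p_2) = 4·p_2/p_1, independent of income; and x_2* = (M − 4·p_2)/p_2.
At the given prices: x_1* = 4·9/31.24 = 1.1524, and x_2* = 22.6667.
Expenditure on x_1: 31.24·1.1524 = 36; share = 0.15.

share on x_1 = 0.15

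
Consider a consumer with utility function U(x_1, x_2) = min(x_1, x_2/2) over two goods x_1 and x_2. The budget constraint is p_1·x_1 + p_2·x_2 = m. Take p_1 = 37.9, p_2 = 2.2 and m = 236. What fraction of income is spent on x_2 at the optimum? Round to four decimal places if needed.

share on x_2 = 0.104

With perfect complements, no substitution: consume in ratio x_1:x_2 = 1:2.
Budget: p_1·x_1 + p_2·2·x_1 = m, so (p_1 + 2·p_2)·x_1 = m.
Demand: x_1*(p_1,p_2,m) = m/(p_1 + 2·p_2), x_2* = 2·m/(p_1 + 2·p_2).
Here 37.9 + 2·2.2 = 42.3, giving x_1* = 5.5792 and x_2* = 11.1584.
Expenditure on x_2: 2.2·11.1584 = 24.5485; share = 0.104.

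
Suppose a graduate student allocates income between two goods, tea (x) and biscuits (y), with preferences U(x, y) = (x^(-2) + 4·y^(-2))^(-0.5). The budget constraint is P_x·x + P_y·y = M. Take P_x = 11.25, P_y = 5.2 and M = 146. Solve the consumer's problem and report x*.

From the CES first-order condition, (1/4)·(y/x)^(3) = P_x/P_y.
Solve for the ratio: y/x = [4·P_x/P_y]^(1/3).
Substitute y = (y/x)·x into the budget: x* = M/(P_x + P_y·(y/x)).
Numerically y/x = 2.053067, so x* = 146/(11.25 + 5.2·2.053067) = 6.6588.

x* = 6.6588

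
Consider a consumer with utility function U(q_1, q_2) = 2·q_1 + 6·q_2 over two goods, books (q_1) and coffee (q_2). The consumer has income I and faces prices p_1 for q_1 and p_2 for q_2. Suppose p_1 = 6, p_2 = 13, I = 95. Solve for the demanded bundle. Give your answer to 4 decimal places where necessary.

Linear utility — the consumer picks whichever good has higher MU/price: 2/6 = 0.3333 vs 6/13 = 0.4615.
q_2 gives more utility per dollar, so spend all income on q_2: q_2* = I/p_2, q_1* = 0.
Numerically: q_1* = 0, q_2* = 7.3077.

q_1* = 0, q_2* = 7.3077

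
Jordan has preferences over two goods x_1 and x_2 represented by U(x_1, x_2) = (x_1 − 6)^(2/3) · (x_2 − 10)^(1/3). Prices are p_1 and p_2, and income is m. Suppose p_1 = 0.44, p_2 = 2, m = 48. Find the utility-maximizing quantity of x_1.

MRS = 2·(x_2−10)/(x_1−6). Tangency with p_1/p_2 gives x_2−10 = (1/2)·(p_1/p_2)·(x_1−6).
After buying the subsistence bundle (6, 10), a share 2/3 of the remaining income goes to x_1: x_1* = 6 + 2/3·(m − 6p_1 − 10p_2)/p_1.
Discretionary income = 48 − 6·0.44 − 10·2 = 25.36; x_1* = 6 + 2/3·25.36/0.44 = 44.4242.

x_1* = 44.4242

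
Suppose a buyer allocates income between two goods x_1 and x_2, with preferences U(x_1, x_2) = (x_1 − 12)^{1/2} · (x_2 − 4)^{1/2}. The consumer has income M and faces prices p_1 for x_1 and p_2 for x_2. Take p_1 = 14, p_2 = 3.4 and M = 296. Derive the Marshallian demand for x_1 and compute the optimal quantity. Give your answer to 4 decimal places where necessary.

x_1* = 16.0857

Let x_1' = x_1−12, x_2' = x_2−4. MRS = x_2'/x_1' = p_1/p_2.
Substituting into the budget: x_1* = 12 + 0.5·(M − 12·p_1 − 4·p_2)/p_1, and x_2* = 4 + 0.5·(…)/p_2.
Discretionary income = 296 − 12·14 − 4·3.4 = 114.4; x_1* = 12 + 0.5·114.4/14 = 16.0857.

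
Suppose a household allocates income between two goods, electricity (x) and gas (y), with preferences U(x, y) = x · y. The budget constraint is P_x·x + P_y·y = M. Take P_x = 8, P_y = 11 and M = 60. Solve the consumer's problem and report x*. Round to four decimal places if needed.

x* = 3.75

The MRS is y/x. Set MRS = P_x/P_y.
So P_y·y = P_x·x; combined with the budget, a share 0.5 of income goes to x.
Demand: x*(P_x,P_y,M) = 0.5·M/P_x and y* = 0.5·M/P_y.
At P_x=8, P_y=11, M=60: x* = 0.5·60/8 = 3.75.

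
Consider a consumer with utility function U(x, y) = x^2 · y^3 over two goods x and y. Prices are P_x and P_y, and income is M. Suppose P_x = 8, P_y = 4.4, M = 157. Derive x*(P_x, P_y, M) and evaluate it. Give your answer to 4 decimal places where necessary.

x* = 7.85

MU_x/MU_y = (2·y)/(3·x); tangency sets this equal to P_x/P_y.
So 2·P_y·y = 3·P_x·x; combined with the budget, a share 0.4 of income goes to x.
Demand: x*(P_x,P_y,M) = 0.4·M/P_x and y* = 0.6·M/P_y.
At P_x=8, P_y=4.4, M=157: x* = 0.4·157/8 = 7.85.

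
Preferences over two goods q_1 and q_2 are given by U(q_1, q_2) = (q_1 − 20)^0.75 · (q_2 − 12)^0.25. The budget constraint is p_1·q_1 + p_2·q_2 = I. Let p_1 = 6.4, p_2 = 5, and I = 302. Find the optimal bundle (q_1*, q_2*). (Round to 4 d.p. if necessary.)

This is Cobb-Douglas in (q_1−20, q_2−12): tangency gives 0.75·p_2·(q_2−12) = 0.25·p_1·(q_1−20).
Substituting into the budget: q_1* = 20 + 0.75·(I − 20·p_1 − 12·p_2)/p_1, and q_2* = 12 + 0.25·(…)/p_2.
Discretionary income = 302 − 20·6.4 − 12·5 = 114; q_1* = 20 + 0.75·114/6.4 = 33.3594; q_2* = 12 + 0.25·114/5 = 17.7.

q_1* = 33.3594, q_2* = 17.7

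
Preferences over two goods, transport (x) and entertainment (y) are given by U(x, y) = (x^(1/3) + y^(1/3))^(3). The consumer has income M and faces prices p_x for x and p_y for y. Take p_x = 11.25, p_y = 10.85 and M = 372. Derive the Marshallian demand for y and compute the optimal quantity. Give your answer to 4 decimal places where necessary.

MRS = MU_x/MU_y = (y/x)^(2/3). Set equal to p_x/p_y.
Hence y/x = (p_x/p_y)^(1/(2/3)), i.e. raised to the 1.5 power.
Substitute y = (y/x)·x into the budget: x* = M/(p_x + p_y·(y/x)).
Numerically y/x = 1.055806, so x* = 372/(11.25 + 10.85·1.055806) = 16.3837 and y* = 1.055806·16.3837 = 17.298.

y* = 17.298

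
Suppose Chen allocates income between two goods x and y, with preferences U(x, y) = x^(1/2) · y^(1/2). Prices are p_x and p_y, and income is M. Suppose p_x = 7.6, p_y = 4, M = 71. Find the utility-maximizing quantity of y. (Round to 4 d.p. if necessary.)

y* = 8.875

Tangency: MRS = y/x = p_x/p_y.
Rearranging, p_y·y = p_x·x. Substituting into the budget gives p_x·x·(1 + 1) = M.
Demand: x*(p_x,p_y,M) = 0.5·M/p_x and y* = 0.5·M/p_y.
At p_x=7.6, p_y=4, M=71: y* = 0.5·71/4 = 8.875.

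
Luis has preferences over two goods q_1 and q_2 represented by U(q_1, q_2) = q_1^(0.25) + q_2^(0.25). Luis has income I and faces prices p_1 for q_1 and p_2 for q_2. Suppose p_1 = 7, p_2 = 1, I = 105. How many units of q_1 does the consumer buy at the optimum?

From the CES first-order condition, (q_2/q_1)^(0.75) = p_1/p_2.
Solve for the ratio: q_2/q_1 = [p_1/p_2]^(4/3).
Substitute q_2 = (q_2/q_1)·q_1 into the budget: q_1* = I/(p_1 + p_2·(q_2/q_1)).
Numerically q_2/q_1 = 13.390518, so q_1* = 105/(7 + 1·13.390518) = 5.1495.

q_1* = 5.1495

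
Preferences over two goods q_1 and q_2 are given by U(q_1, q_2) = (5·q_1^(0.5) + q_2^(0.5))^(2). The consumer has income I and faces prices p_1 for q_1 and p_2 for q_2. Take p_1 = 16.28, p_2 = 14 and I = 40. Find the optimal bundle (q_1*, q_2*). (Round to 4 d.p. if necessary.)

q_1* = 2.3478, q_2* = 0.127

MRS = MU_q_1/MU_q_2 = 5·(q_2/q_1)^(0.5). Set equal to p_1/p_2.
Hence q_2/q_1 = ((1/5)·p_1/p_2)^(1/(0.5)), i.e. raised to the 2 power.
With the ratio pinned down, the budget gives q_1* = I/(p_1 + p_2·(q_2/q_1)) and q_2* = (q_2/q_1)·q_1*.
Numerically q_2/q_1 = 0.054089, so q_1* = 40/(16.28 + 14·0.054089) = 2.3478 and q_2* = 0.054089·2.3478 = 0.127.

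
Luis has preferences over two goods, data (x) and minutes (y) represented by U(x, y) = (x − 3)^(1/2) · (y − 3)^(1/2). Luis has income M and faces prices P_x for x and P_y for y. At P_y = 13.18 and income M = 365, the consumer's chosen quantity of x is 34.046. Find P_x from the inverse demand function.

P_x = 5

This is Cobb-Douglas in (x−3, y−3): tangency gives 0.5·P_y·(y−3) = 0.5·P_x·(x−3).
After buying the subsistence bundle (3, 3), a share 0.5 of the remaining income goes to x: x* = 3 + 0.5·(M − 3P_x − 3P_y)/P_x.
Set x* = 34.046 in the demand function and solve for P_x: P_x = 5.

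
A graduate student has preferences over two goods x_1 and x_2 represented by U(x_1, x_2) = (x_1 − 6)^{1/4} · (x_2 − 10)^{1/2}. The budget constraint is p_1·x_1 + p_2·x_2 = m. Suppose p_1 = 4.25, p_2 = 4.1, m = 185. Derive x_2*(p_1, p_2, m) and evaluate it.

x_2* = 29.2683

This is Cobb-Douglas in (x_1−6, x_2−10): tangency gives 0.25·p_2·(x_2−10) = 0.5·p_1·(x_1−6).
After buying the subsistence bundle (6, 10), a share 1/3 of the remaining income goes to x_1: x_1* = 6 + 1/3·(m − 6p_1 − 10p_2)/p_1.
Discretionary income = 185 − 6·4.25 − 10·4.1 = 118.5; x_2* = 10 + 2/3·118.5/4.1 = 29.2683.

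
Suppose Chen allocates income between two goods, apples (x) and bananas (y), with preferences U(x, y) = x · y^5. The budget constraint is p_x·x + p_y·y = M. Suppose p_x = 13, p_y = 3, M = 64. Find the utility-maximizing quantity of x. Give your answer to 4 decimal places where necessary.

x* = 0.8205

At p_x=13, p_y=3, M=64: x* = 1/6·64/13 = 0.8205.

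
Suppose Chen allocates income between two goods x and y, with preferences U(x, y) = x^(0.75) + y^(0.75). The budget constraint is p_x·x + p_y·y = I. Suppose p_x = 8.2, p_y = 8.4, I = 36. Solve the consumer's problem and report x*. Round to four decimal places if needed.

x* = 2.2744

MRS = MU_x/MU_y = (y/x)^(0.25). Set equal to p_x/p_y.
Hence y/x = (p_x/p_y)^(1/(0.25)), i.e. raised to the 4 power.
Substitute y = (y/x)·x into the budget: x* = I/(p_x + p_y·(y/x)).
Numerically y/x = 0.90811, so x* = 36/(8.2 + 8.4·0.90811) = 2.2744.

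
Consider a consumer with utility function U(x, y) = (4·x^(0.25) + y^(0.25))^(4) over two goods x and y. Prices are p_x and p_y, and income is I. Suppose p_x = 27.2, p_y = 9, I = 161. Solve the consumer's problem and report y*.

y* = 3.3178

With the ratio pinned down, the budget gives x* = I/(p_x + p_y·(y/x)) and y* = (y/x)·x*.
Numerically y/x = 0.688159, so x* = 161/(27.2 + 9·0.688159) = 4.8213 and y* = 0.688159·4.8213 = 3.3178.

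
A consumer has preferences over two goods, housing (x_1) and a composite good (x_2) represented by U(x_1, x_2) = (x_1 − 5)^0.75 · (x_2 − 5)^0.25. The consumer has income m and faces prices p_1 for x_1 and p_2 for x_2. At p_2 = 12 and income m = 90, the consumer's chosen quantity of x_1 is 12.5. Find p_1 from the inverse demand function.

p_1 = 2

This is Cobb-Douglas in (x_1−5, x_2−5): tangency gives 0.75·p_2·(x_2−5) = 0.25·p_1·(x_1−5).
Substituting into the budget: x_1* = 5 + 0.75·(m − 5·p_1 − 5·p_2)/p_1, and x_2* = 5 + 0.25·(…)/p_2.
Set x_1* = 12.5 in the demand function and solve for p_1: p_1 = 2.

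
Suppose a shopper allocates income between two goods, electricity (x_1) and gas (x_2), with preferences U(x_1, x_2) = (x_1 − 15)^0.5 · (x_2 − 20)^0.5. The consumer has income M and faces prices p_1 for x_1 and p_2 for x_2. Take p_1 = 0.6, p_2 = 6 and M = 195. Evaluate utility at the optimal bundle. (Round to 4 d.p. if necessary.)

This is Cobb-Douglas in (x_1−15, x_2−20): tangency gives 0.5·p_2·(x_2−20) = 0.5·p_1·(x_1−15).
Substituting into the budget: x_1* = 15 + 0.5·(M − 15·p_1 − 20·p_2)/p_1, and x_2* = 20 + 0.5·(…)/p_2.
Discretionary income = 195 − 15·0.6 − 20·6 = 66; x_1* = 15 + 0.5·66/0.6 = 70; x_2* = 20 + 0.5·66/6 = 25.5.
Utility at the optimum: U(70, 25.5) = 17.3925.

V = 17.3925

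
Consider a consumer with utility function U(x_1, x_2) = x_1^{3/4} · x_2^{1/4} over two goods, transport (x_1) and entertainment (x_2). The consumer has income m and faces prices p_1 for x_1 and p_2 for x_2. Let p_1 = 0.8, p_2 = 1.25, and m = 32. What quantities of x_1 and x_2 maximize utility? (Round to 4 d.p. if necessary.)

x_1* = 30, x_2* = 6.4

The MRS is 3·x_2/x_1. Set MRS = p_1/p_2.
Rearranging, p_2·x_2 = (1/3)·p_1·x_1. Substituting into the budget gives p_1·x_1·(1 + (1/3)) = m.
Demand: x_1*(p_1,p_2,m) = 0.75·m/p_1 and x_2* = 0.25·m/p_2.
At p_1=0.8, p_2=1.25, m=32: x_1* = 0.75·32/0.8 = 30, x_2* = 6.4.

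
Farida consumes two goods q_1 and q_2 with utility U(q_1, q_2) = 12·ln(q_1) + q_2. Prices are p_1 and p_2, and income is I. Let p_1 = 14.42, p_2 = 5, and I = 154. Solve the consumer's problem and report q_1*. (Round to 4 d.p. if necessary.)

Set MRS = p_1/p_2: (12/q_1)/1 = p_1/p_2.
So q_1*(p_1,p_2) = 12·p_2/p_1, independent of income; and q_2* = (I − 12·p_2)/p_2.
At the given prices: q_1* = 12·5/14.42 = 4.1609.

q_1* = 4.1609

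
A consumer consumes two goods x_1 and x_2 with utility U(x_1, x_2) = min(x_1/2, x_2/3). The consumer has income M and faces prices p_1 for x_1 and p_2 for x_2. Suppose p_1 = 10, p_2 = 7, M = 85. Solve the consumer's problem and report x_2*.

Demand: x_1*(p_1,p_2,M) = 2·M/(2·p_1 + 3·p_2), x_2* = 3·M/(2·p_1 + 3·p_2).
Here 2·10 + 3·7 = 41, giving x_2* = 6.2195.

x_2* = 6.2195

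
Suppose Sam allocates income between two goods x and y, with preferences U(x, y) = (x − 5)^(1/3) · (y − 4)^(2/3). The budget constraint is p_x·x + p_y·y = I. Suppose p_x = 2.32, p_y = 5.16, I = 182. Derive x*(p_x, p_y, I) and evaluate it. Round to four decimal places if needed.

MRS = (1/2)·(y−4)/(x−5). Tangency with p_x/p_y gives y−4 = 2·(p_x/p_y)·(x−5).
After buying the subsistence bundle (5, 4), a share 1/3 of the remaining income goes to x: x* = 5 + 1/3·(I − 5p_x − 4p_y)/p_x.
Discretionary income = 182 − 5·2.32 − 4·5.16 = 149.76; x* = 5 + 1/3·149.76/2.32 = 26.5172.

x* = 26.5172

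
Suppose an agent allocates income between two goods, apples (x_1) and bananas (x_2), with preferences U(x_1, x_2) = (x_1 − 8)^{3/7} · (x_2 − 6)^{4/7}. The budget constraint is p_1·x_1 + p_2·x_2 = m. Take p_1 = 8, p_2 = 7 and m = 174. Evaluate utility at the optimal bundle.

V = 4.6342

Substituting into the budget: x_1* = 8 + 3/7·(m − 8·p_1 − 6·p_2)/p_1, and x_2* = 6 + 4/7·(…)/p_2.
Discretionary income = 174 − 8·8 − 6·7 = 68; x_1* = 8 + 3/7·68/8 = 11.6429; x_2* = 6 + 4/7·68/7 = 11.551.
Utility at the optimum: U(11.6429, 11.551) = 4.6342.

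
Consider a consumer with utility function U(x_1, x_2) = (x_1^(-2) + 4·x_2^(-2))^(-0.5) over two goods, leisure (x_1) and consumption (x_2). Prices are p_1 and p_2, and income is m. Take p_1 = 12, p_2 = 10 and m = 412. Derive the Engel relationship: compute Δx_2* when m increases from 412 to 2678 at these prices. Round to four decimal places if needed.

MRS = MU_x_1/MU_x_2 = (1/4)·(x_2/x_1)^(3). Set equal to p_1/p_2.
Solve for the ratio: x_2/x_1 = [4·p_1/p_2]^(1/3).
With the ratio pinned down, the budget gives x_1* = m/(p_1 + p_2·(x_2/x_1)) and x_2* = (x_2/x_1)·x_1*.
Numerically x_2/x_1 = 1.686865, so x_1* = 412/(12 + 10·1.686865) = 14.2715 and x_2* = 1.686865·14.2715 = 24.0742.
At m' = 2678: x_2* = 156.482. Change: 156.482 − 24.0742 = 132.4079.

Δx_2* = 132.4079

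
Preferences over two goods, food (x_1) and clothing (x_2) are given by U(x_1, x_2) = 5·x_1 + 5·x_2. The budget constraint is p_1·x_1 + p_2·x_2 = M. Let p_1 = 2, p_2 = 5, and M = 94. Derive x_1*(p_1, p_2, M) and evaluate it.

Linear utility — the consumer picks whichever good has higher MU/price: 5/2 = 2.5 vs 5/5 = 1.
x_1 gives more utility per dollar, so spend all income on x_1: x_1* = M/p_1, x_2* = 0.
Numerically: x_1* = 47, x_2* = 0.

x_1* = 47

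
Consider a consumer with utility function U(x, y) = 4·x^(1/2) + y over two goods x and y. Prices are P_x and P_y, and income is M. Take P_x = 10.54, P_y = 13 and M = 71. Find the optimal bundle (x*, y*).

x* = 6.0851, y* = 0.528

MU_x = 2/√x, MU_y = 1. Tangency: 2/√x = P_x/P_y.
Solve: √x = 2·P_y/P_x, so x*(P_x,P_y) = (2·P_y/P_x)², and y* = (M − P_x·x*)/P_y.
Plugging in: x* = (2·13/10.54)² = 6.0851, y* = 0.528.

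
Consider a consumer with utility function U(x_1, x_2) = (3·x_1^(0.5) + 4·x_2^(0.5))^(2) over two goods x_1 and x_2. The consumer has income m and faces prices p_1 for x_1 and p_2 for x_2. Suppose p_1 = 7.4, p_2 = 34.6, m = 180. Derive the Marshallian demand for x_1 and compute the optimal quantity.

x_1* = 17.6235

MU_x_1 ∝ 3·x_1^(-0.5), MU_x_2 ∝ 4·x_2^(-0.5), so MRS = (3/4)·(x_2/x_1)^(0.5) = p_1/p_2.
Hence x_2/x_1 = ((4/3)·p_1/p_2)^(1/(0.5)), i.e. raised to the 2 power.
Substitute x_2 = (x_2/x_1)·x_1 into the budget: x_1* = m/(p_1 + p_2·(x_2/x_1)).
Numerically x_2/x_1 = 0.081318, so x_1* = 180/(7.4 + 34.6·0.081318) = 17.6235.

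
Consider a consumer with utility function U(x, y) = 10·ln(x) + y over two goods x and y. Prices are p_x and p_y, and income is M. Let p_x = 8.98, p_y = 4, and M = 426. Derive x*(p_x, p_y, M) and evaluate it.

Set MRS = p_x/p_y: (10/x)/1 = p_x/p_y.
So x*(p_x,p_y) = 10·p_y/p_x, independent of income; and y* = (M − 10·p_y)/p_y.
At the given prices: x* = 10·4/8.98 = 4.4543.

x* = 4.4543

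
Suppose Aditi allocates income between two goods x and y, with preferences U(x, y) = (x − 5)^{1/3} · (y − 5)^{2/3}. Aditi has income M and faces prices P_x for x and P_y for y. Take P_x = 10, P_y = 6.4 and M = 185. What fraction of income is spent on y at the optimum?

share on y = 0.5441

After buying the subsistence bundle (5, 5), a share 1/3 of the remaining income goes to x: x* = 5 + 1/3·(M − 5P_x − 5P_y)/P_x.
Discretionary income = 185 − 5·10 − 5·6.4 = 103; x* = 5 + 1/3·103/10 = 8.4333; y* = 5 + 2/3·103/6.4 = 15.7292.
Expenditure on y: 6.4·15.7292 = 100.6667; share = 0.5441.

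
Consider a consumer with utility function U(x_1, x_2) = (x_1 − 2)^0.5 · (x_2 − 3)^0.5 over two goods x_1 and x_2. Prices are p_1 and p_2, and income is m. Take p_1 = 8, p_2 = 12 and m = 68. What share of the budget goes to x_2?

Let x_1' = x_1−2, x_2' = x_2−3. MRS = x_2'/x_1' = p_1/p_2.
After buying the subsistence bundle (2, 3), a share 0.5 of the remaining income goes to x_1: x_1* = 2 + 0.5·(m − 2p_1 − 3p_2)/p_1.
Discretionary income = 68 − 2·8 − 3·12 = 16; x_1* = 2 + 0.5·16/8 = 3; x_2* = 3 + 0.5·16/12 = 3.6667.
Expenditure on x_2: 12·3.6667 = 44; share = 0.6471.

share on x_2 = 0.6471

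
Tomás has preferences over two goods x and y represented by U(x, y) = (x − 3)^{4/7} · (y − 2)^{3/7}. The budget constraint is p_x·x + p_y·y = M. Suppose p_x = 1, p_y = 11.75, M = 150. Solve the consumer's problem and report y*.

Substituting into the budget: x* = 3 + 4/7·(M − 3·p_x − 2·p_y)/p_x, and y* = 2 + 3/7·(…)/p_y.
Discretionary income = 150 − 3·1 − 2·11.75 = 123.5; y* = 2 + 3/7·123.5/11.75 = 6.5046.

y* = 6.5046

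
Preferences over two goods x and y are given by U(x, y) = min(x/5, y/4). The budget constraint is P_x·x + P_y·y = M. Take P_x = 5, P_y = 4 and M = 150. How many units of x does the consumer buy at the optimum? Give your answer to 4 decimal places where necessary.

x* = 18.2927

Demand: x*(P_x,P_y,M) = 5·M/(5·P_x + 4·P_y), y* = 4·M/(5·P_x + 4·P_y).
Here 5·5 + 4·4 = 41, giving x* = 18.2927.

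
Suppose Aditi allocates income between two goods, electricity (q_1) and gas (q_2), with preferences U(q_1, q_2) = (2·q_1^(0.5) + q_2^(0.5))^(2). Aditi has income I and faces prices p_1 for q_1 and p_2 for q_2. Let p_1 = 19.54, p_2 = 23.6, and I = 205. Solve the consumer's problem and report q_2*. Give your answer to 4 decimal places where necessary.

q_2* = 1.4897

Substitute q_2 = (q_2/q_1)·q_1 into the budget: q_1* = I/(p_1 + p_2·(q_2/q_1)).
Numerically q_2/q_1 = 0.171382, so q_1* = 205/(19.54 + 23.6·0.171382) = 8.6921 and q_2* = 0.171382·8.6921 = 1.4897.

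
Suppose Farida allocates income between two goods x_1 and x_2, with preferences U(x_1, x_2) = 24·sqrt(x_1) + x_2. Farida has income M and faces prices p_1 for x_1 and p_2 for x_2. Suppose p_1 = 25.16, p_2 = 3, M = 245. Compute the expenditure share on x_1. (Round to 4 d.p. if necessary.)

share on x_1 = 0.2102

Utility is quasi-linear in x_2; the FOC for x_1 is 12/√x_1 = p_1/p_2.
Thus x_1* = (12·p_2/p_1)² — independent of M — with the rest of income spent on x_2.
Plugging in: x_1* = (12·3/25.16)² = 2.0473, x_2* = 64.4966.
Expenditure on x_1: 25.16·2.0473 = 51.5103; share = 0.2102.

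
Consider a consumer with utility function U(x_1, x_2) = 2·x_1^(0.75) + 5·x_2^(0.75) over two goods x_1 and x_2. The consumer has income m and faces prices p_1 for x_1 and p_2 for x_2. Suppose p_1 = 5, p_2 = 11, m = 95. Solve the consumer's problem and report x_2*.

x_2* = 6.7865

MU_x_1 ∝ 2·x_1^(-0.25), MU_x_2 ∝ 5·x_2^(-0.25), so MRS = (2/5)·(x_2/x_1)^(0.25) = p_1/p_2.
Hence x_2/x_1 = ((5/2)·p_1/p_2)^(1/(0.25)), i.e. raised to the 4 power.
With the ratio pinned down, the budget gives x_1* = m/(p_1 + p_2·(x_2/x_1)) and x_2* = (x_2/x_1)·x_1*.
Numerically x_2/x_1 = 1.667513, so x_1* = 95/(5 + 11·1.667513) = 4.0698 and x_2* = 1.667513·4.0698 = 6.7865.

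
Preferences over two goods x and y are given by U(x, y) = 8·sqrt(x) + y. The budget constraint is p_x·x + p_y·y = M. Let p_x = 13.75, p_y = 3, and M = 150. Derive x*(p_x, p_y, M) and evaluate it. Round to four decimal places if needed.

Utility is quasi-linear in y; the FOC for x is 4/√x = p_x/p_y.
Thus x* = (4·p_y/p_x)² — independent of M — with the rest of income spent on y.
Plugging in: x* = (4·3/13.75)² = 0.7617.

x* = 0.7617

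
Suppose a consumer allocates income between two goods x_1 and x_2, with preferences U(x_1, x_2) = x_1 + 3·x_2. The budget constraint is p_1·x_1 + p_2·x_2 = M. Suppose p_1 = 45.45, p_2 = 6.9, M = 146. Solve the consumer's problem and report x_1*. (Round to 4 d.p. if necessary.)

x_1* = 0

Linear utility — the consumer picks whichever good has higher MU/price: 1/45.45 = 0.022 vs 3/6.9 = 0.4348.
x_2 gives more utility per dollar, so spend all income on x_2: x_2* = M/p_2, x_1* = 0.
Numerically: x_1* = 0, x_2* = 21.1594.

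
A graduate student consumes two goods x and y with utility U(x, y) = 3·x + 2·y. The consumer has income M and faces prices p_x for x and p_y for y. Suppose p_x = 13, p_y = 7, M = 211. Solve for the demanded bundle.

x* = 0, y* = 30.1429

Linear utility — the consumer picks whichever good has higher MU/price: 3/13 = 0.2308 vs 2/7 = 0.2857.
y gives more utility per dollar, so spend all income on y: y* = M/p_y, x* = 0.
Numerically: x* = 0, y* = 30.1429.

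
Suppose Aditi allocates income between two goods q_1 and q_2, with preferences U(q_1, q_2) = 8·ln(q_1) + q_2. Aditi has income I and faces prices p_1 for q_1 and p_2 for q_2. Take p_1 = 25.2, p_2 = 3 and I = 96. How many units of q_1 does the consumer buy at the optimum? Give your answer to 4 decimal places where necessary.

MU_q_1 = 8/q_1, MU_q_2 = 1. Tangency: 8/q_1 = p_1/p_2.
So q_1*(p_1,p_2) = 8·p_2/p_1, independent of income; and q_2* = (I − 8·p_2)/p_2.
At the given prices: q_1* = 8·3/25.2 = 0.9524.

q_1* = 0.9524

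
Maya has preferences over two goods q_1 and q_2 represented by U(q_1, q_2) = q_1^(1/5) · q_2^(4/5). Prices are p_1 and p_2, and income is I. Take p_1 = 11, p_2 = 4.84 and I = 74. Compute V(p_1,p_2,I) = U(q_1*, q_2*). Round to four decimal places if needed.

V = 7.866

Tangency: MRS = (1/4)·q_2/q_1 = p_1/p_2.
Rearranging, p_2·q_2 = 4·p_1·q_1. Substituting into the budget gives p_1·q_1·(1 + 4) = I.
Demand: q_1*(p_1,p_2,I) = 0.2·I/p_1 and q_2* = 0.8·I/p_2.
At p_1=11, p_2=4.84, I=74: q_1* = 0.2·74/11 = 1.3455, q_2* = 12.2314.
Utility at the optimum: U(1.3455, 12.2314) = 7.866.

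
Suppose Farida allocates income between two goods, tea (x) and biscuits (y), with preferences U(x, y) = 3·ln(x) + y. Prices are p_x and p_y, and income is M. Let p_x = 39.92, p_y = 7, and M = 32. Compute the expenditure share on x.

share on x = 0.6563

So x*(p_x,p_y) = 3·p_y/p_x, independent of income; and y* = (M − 3·p_y)/p_y.
At the given prices: x* = 3·7/39.92 = 0.5261, and y* = 1.5714.
Expenditure on x: 39.92·0.5261 = 21; share = 0.6563.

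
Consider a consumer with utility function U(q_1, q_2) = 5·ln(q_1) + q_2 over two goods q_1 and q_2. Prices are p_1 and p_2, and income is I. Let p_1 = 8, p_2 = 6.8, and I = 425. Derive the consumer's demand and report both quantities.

q_1* = 4.25, q_2* = 57.5

So q_1*(p_1,p_2) = 5·p_2/p_1, independent of income; and q_2* = (I − 5·p_2)/p_2.
At the given prices: q_1* = 5·6.8/8 = 4.25, and q_2* = 57.5.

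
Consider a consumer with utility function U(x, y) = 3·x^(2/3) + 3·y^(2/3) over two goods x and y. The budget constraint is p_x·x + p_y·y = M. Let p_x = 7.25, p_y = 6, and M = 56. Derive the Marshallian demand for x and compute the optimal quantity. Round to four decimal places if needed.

MU_x ∝ 3·x^(-1/3), MU_y ∝ 3·y^(-1/3), so MRS = (y/x)^(1/3) = p_x/p_y.
Hence y/x = (p_x/p_y)^(1/(1/3)), i.e. raised to the 3 power.
With the ratio pinned down, the budget gives x* = M/(p_x + p_y·(y/x)) and y* = (y/x)·x*.
Numerically y/x = 1.764251, so x* = 56/(7.25 + 6·1.764251) = 3.1398.

x* = 3.1398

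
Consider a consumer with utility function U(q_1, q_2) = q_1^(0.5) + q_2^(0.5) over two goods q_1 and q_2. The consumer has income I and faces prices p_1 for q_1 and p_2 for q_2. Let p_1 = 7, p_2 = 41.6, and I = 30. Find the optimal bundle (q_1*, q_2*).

q_1* = 3.6684, q_2* = 0.1039

From the CES first-order condition, (q_2/q_1)^(0.5) = p_1/p_2.
Hence q_2/q_1 = (p_1/p_2)^(1/(0.5)), i.e. raised to the 2 power.
With the ratio pinned down, the budget gives q_1* = I/(p_1 + p_2·(q_2/q_1)) and q_2* = (q_2/q_1)·q_1*.
Numerically q_2/q_1 = 0.028315, so q_1* = 30/(7 + 41.6·0.028315) = 3.6684 and q_2* = 0.028315·3.6684 = 0.1039.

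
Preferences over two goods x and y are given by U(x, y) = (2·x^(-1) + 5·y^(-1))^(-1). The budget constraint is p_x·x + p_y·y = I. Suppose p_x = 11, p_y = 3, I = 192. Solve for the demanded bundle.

From the CES first-order condition, (2/5)·(y/x)^(2) = p_x/p_y.
Hence y/x = ((5/2)·p_x/p_y)^(1/(2)), i.e. raised to the 0.5 power.
Substitute y = (y/x)·x into the budget: x* = I/(p_x + p_y·(y/x)).
Numerically y/x = 3.02765, so x* = 192/(11 + 3·3.02765) = 9.5603 and y* = 3.02765·9.5603 = 28.9454.

x* = 9.5603, y* = 28.9454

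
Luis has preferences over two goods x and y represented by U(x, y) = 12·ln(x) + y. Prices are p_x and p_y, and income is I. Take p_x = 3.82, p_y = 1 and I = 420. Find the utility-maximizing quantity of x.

MU_x = 12/x, MU_y = 1. Tangency: 12/x = p_x/p_y.
So x*(p_x,p_y) = 12·p_y/p_x, independent of income; and y* = (I − 12·p_y)/p_y.
At the given prices: x* = 12·1/3.82 = 3.1414.

x* = 3.1414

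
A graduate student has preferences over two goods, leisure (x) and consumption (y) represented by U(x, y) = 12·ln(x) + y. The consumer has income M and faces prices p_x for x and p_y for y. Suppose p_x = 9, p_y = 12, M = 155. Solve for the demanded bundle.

MU_x = 12/x, MU_y = 1. Tangency: 12/x = p_x/p_y.
So x*(p_x,p_y) = 12·p_y/p_x, independent of income; and y* = (M − 12·p_y)/p_y.
At the given prices: x* = 12·12/9 = 16, and y* = 0.9167.

x* = 16, y* = 0.9167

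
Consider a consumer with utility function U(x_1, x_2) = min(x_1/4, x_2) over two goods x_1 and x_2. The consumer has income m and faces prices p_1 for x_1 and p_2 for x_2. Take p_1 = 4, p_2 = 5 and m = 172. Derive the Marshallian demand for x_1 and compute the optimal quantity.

x_1* = 32.7619

Leontief preferences: the optimum is at the kink where x_1/4 = x_2/1, i.e. x_2 = (1/4)·x_1.
Budget: p_1·x_1 + p_2·(1/4)·x_1 = m, so (4·p_1 + p_2)·x_1 = 4·m.
Demand: x_1*(p_1,p_2,m) = 4·m/(4·p_1 + p_2), x_2* = m/(4·p_1 + p_2).
Here 4·4 + 5 = 21, giving x_1* = 32.7619.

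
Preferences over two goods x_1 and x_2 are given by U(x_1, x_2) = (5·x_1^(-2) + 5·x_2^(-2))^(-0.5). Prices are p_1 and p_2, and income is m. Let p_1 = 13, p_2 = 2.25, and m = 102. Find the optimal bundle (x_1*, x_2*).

x_1* = 5.9868, x_2* = 10.7428

From the CES first-order condition, (x_2/x_1)^(3) = p_1/p_2.
Hence x_2/x_1 = (p_1/p_2)^(1/(3)), i.e. raised to the 1/3 power.
Substitute x_2 = (x_2/x_1)·x_1 into the budget: x_1* = m/(p_1 + p_2·(x_2/x_1)).
Numerically x_2/x_1 = 1.794404, so x_1* = 102/(13 + 2.25·1.794404) = 5.9868 and x_2* = 1.794404·5.9868 = 10.7428.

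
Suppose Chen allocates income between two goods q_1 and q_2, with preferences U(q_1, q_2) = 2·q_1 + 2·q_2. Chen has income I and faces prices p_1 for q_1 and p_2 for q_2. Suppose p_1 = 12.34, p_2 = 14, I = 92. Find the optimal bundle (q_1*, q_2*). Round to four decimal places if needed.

q_1* = 7.4554, q_2* = 0

Perfect substitutes: compare marginal utility per dollar. 2/p_1 vs 2/p_2 → 0.1621 vs 0.1429.
q_1 gives more utility per dollar, so spend all income on q_1: q_1* = I/p_1, q_2* = 0.
Numerically: q_1* = 7.4554, q_2* = 0.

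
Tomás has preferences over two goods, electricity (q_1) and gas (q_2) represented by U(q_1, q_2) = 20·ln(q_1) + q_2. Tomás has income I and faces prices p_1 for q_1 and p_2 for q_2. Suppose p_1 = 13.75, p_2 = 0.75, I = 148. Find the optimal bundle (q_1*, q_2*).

q_1* = 1.0909, q_2* = 177.3333

So q_1*(p_1,p_2) = 20·p_2/p_1, independent of income; and q_2* = (I − 20·p_2)/p_2.
At the given prices: q_1* = 20·0.75/13.75 = 1.0909, and q_2* = 177.3333.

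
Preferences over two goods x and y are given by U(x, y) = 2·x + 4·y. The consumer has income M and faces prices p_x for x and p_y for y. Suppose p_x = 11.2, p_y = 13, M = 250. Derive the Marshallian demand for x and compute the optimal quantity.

x* = 0

Linear utility — the consumer picks whichever good has higher MU/price: 2/11.2 = 0.1786 vs 4/13 = 0.3077.
y gives more utility per dollar, so spend all income on y: y* = M/p_y, x* = 0.
Numerically: x* = 0, y* = 19.2308.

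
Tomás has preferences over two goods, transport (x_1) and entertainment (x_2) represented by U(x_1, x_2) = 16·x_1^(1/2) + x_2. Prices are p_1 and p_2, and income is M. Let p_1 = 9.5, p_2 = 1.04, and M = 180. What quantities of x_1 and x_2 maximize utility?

x_1* = 0.767, x_2* = 166.0706

Solve: √x_1 = 8·p_2/p_1, so x_1*(p_1,p_2) = (8·p_2/p_1)², and x_2* = (M − p_1·x_1*)/p_2.
Plugging in: x_1* = (8·1.04/9.5)² = 0.767, x_2* = 166.0706.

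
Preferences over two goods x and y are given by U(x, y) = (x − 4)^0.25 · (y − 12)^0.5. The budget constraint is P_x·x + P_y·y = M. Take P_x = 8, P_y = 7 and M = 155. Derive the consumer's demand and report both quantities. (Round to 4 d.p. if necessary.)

MRS = (1/2)·(y−12)/(x−4). Tangency with P_x/P_y gives y−12 = 2·(P_x/P_y)·(x−4).
After buying the subsistence bundle (4, 12), a share 1/3 of the remaining income goes to x: x* = 4 + 1/3·(M − 4P_x − 12P_y)/P_x.
Discretionary income = 155 − 4·8 − 12·7 = 39; x* = 4 + 1/3·39/8 = 5.625; y* = 12 + 2/3·39/7 = 15.7143.

x* = 5.625, y* = 15.7143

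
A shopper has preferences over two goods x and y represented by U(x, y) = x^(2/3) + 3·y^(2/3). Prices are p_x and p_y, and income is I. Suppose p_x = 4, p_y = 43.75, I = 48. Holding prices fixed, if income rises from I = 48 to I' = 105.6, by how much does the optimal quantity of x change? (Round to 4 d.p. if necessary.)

From the CES first-order condition, (1/3)·(y/x)^(1/3) = p_x/p_y.
Hence y/x = (3·p_x/p_y)^(1/(1/3)), i.e. raised to the 3 power.
With the ratio pinned down, the budget gives x* = I/(p_x + p_y·(y/x)) and y* = (y/x)·x*.
Numerically y/x = 0.020635, so x* = 48/(4 + 43.75·0.020635) = 9.7903.
At I' = 105.6: x* = 21.5387. Change: 21.5387 − 9.7903 = 11.7484.

Δx* = 11.7484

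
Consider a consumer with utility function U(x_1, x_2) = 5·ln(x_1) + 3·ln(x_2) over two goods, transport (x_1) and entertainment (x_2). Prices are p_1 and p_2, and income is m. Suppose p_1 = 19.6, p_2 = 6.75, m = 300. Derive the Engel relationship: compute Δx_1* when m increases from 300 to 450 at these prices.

Δx_1* = 4.7832

The MRS is (5/3)·x_2/x_1. Set MRS = p_1/p_2.
Rearranging, p_2·x_2 = (3/5)·p_1·x_1. Substituting into the budget gives p_1·x_1·(1 + (3/5)) = m.
Demand: x_1*(p_1,p_2,m) = 0.625·m/p_1 and x_2* = 0.375·m/p_2.
At p_1=19.6, p_2=6.75, m=300: x_1* = 0.625·300/19.6 = 9.5663.
At m' = 450: x_1* = 14.3495. Change: 14.3495 − 9.5663 = 4.7832.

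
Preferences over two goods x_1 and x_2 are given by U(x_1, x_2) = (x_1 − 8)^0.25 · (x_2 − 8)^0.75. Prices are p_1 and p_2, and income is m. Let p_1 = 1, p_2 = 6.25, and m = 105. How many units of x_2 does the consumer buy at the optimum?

x_2* = 13.64

MRS = (1/3)·(x_2−8)/(x_1−8). Tangency with p_1/p_2 gives x_2−8 = 3·(p_1/p_2)·(x_1−8).
Substituting into the budget: x_1* = 8 + 0.25·(m − 8·p_1 − 8·p_2)/p_1, and x_2* = 8 + 0.75·(…)/p_2.
Discretionary income = 105 − 8·1 − 8·6.25 = 47; x_2* = 8 + 0.75·47/6.25 = 13.64.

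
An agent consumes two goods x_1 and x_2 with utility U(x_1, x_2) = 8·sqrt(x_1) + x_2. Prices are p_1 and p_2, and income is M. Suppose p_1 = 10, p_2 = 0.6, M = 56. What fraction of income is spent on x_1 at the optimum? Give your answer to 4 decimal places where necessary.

share on x_1 = 0.0103

Solve: √x_1 = 4·p_2/p_1, so x_1*(p_1,p_2) = (4·p_2/p_1)², and x_2* = (M − p_1·x_1*)/p_2.
Plugging in: x_1* = (4·0.6/10)² = 0.0576, x_2* = 92.3733.
Expenditure on x_1: 10·0.0576 = 0.576; share = 0.0103.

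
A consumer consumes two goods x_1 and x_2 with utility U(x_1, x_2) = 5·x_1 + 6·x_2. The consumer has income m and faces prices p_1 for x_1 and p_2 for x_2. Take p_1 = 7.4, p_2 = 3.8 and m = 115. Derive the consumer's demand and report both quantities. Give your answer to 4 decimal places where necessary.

x_2 gives more utility per dollar, so spend all income on x_2: x_2* = m/p_2, x_1* = 0.
Numerically: x_1* = 0, x_2* = 30.2632.

x_1* = 0, x_2* = 30.2632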